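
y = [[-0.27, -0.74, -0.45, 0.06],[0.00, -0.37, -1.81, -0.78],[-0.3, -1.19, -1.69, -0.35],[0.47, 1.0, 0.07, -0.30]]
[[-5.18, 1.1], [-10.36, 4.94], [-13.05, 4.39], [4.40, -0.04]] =y@[[-0.13, -2.21],[4.31, 1.67],[4.59, -3.67],[0.58, 1.39]]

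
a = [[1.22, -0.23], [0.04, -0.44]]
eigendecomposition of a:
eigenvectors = [[1.00,0.14], [0.02,0.99]]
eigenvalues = [1.21, -0.43]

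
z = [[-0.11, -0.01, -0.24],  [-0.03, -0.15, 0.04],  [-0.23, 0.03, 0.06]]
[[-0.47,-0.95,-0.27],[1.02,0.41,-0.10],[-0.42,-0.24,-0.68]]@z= [[0.14, 0.14, 0.06],  [-0.1, -0.07, -0.23],  [0.21, 0.02, 0.05]]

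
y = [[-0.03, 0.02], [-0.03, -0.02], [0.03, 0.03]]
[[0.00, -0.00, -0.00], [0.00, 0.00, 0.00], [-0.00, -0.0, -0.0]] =y @ [[-0.11, -0.04, 0.02], [-0.01, -0.10, -0.12]]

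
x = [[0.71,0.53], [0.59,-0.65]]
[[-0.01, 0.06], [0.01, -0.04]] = x@ [[-0.00, 0.02], [-0.01, 0.08]]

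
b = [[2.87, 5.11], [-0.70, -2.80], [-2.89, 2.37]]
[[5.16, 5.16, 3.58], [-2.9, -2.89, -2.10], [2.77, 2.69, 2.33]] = b@[[-0.09, -0.07, -0.16], [1.06, 1.05, 0.79]]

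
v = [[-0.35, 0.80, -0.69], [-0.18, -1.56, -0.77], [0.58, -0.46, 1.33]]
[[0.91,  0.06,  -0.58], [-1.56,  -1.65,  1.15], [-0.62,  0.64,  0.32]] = v @ [[-0.84, -0.14, -0.3], [0.98, 0.69, -0.76], [0.24, 0.78, 0.11]]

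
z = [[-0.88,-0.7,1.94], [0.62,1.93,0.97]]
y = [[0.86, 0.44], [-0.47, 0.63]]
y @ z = [[-0.48, 0.25, 2.1], [0.8, 1.54, -0.30]]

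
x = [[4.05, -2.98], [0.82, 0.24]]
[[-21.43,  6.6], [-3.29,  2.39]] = x @ [[-4.38, 2.55], [1.24, 1.25]]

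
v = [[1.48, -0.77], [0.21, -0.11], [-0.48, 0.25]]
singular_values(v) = [1.77, 0.0]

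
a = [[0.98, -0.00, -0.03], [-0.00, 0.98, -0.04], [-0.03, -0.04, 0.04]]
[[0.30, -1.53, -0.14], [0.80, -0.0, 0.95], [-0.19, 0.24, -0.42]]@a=[[0.30,  -1.49,  0.05], [0.76,  -0.04,  0.01], [-0.17,  0.25,  -0.02]]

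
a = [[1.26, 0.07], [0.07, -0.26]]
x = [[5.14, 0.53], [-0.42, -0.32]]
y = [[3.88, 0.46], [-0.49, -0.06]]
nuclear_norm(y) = 3.94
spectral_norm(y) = 3.94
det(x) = -1.42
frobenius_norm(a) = 1.29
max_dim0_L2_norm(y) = 3.91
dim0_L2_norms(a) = [1.26, 0.27]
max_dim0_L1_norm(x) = 5.56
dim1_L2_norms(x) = [5.17, 0.53]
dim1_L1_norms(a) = [1.33, 0.33]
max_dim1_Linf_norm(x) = 5.14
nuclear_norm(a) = 1.53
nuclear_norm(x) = 5.46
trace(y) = 3.82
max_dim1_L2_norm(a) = 1.26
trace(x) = 4.82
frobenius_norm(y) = 3.94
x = a + y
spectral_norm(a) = 1.26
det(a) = -0.33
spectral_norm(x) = 5.19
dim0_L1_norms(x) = [5.56, 0.85]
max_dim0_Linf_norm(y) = 3.88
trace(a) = 1.00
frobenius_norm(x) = 5.19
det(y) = -0.01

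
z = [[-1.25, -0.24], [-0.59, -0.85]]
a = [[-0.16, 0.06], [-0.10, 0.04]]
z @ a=[[0.22, -0.08], [0.18, -0.07]]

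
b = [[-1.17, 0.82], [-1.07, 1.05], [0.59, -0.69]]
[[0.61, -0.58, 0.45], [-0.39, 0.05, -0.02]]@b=[[0.17, -0.42], [0.39, -0.25]]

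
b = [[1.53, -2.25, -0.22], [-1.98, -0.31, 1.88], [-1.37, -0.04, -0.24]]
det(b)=7.169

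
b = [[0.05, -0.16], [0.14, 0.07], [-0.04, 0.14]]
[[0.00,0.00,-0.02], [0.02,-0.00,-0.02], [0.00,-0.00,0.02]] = b @ [[0.13, -0.01, -0.18], [0.04, -0.01, 0.09]]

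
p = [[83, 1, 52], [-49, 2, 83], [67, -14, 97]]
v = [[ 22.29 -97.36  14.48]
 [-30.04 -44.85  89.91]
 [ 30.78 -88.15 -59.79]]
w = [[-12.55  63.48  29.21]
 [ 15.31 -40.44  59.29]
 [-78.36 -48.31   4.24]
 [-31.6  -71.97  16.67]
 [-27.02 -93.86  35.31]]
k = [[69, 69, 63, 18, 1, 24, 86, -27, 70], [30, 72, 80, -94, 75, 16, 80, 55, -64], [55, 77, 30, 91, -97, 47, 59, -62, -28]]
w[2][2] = 4.24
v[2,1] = -88.15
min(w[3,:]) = -71.97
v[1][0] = -30.04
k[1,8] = -64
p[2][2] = 97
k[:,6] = [86, 80, 59]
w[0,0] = -12.55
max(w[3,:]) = 16.67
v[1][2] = 89.91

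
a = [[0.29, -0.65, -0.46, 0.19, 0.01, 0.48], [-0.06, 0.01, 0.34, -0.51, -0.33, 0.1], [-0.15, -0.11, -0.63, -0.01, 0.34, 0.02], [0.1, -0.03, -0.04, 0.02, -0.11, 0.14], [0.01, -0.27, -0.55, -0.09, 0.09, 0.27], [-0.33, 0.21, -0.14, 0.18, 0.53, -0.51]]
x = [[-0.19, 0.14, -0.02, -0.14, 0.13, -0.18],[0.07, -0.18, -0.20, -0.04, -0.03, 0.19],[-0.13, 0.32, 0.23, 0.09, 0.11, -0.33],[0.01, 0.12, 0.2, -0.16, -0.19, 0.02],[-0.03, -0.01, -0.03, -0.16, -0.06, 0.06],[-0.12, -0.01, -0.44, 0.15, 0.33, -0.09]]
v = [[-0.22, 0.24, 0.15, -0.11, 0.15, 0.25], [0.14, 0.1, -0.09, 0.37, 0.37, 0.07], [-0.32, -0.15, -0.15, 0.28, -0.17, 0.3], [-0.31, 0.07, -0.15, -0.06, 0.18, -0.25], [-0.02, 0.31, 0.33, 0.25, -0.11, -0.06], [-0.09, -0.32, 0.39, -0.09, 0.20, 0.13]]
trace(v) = -0.31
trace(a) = -0.73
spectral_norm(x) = 0.71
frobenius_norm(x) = 1.02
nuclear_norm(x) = 1.76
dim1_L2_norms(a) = [0.99, 0.71, 0.74, 0.21, 0.68, 0.86]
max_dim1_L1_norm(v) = 1.37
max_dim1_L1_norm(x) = 1.21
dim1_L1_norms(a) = [2.08, 1.35, 1.26, 0.44, 1.28, 1.9]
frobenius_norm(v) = 1.31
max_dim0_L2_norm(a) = 1.02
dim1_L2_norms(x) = [0.35, 0.34, 0.55, 0.34, 0.19, 0.59]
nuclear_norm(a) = 3.17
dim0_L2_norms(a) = [0.48, 0.74, 1.02, 0.58, 0.73, 0.77]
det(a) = 0.00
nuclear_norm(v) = 3.16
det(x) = 0.00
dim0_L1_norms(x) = [0.55, 0.78, 1.12, 0.74, 0.85, 0.87]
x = v @ a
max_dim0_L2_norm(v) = 0.58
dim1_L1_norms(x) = [0.8, 0.71, 1.21, 0.7, 0.35, 1.14]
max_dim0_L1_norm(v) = 1.26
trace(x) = -0.45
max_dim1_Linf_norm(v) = 0.39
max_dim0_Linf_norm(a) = 0.65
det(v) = -0.02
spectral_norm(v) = 0.62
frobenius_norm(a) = 1.81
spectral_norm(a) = 1.31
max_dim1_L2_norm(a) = 0.99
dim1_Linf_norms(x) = [0.19, 0.2, 0.33, 0.2, 0.16, 0.44]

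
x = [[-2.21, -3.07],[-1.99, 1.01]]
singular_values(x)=[3.81, 2.19]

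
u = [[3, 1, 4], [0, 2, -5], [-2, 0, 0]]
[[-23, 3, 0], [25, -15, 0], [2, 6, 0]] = u@ [[-1, -3, 0], [0, 0, 0], [-5, 3, 0]]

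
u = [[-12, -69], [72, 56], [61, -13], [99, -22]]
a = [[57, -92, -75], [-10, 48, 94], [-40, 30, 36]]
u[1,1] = 56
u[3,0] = 99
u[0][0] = -12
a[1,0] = -10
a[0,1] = -92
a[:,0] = [57, -10, -40]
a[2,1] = 30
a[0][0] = 57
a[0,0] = 57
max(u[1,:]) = 72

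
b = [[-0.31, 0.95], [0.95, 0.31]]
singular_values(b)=[1.0, 1.0]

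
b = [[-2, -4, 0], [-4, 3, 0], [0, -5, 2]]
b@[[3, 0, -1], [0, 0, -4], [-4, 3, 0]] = [[-6, 0, 18], [-12, 0, -8], [-8, 6, 20]]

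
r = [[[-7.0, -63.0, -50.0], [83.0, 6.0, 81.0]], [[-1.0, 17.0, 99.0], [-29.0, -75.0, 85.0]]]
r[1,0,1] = 17.0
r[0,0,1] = -63.0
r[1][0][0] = -1.0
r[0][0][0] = -7.0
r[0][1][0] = 83.0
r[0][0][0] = -7.0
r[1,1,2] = 85.0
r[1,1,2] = 85.0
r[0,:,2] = [-50.0, 81.0]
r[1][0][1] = 17.0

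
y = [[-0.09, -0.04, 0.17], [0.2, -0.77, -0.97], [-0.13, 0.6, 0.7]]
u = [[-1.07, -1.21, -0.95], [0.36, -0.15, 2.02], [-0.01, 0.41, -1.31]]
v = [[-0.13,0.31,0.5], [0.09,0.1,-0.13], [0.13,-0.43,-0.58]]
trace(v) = -0.61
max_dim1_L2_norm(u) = 2.06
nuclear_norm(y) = 1.73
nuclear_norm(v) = 1.13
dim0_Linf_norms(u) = [1.07, 1.21, 2.02]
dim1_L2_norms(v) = [0.6, 0.19, 0.73]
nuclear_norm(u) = 4.23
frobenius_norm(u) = 3.10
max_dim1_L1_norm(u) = 3.23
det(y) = 0.00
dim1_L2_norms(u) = [1.87, 2.06, 1.37]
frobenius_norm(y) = 1.57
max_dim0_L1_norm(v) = 1.21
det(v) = -0.00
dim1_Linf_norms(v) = [0.5, 0.13, 0.58]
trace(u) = -2.53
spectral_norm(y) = 1.57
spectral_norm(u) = 2.70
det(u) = -0.01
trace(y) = -0.16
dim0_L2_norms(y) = [0.25, 0.98, 1.21]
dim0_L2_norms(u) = [1.13, 1.29, 2.59]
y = u @ v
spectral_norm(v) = 0.95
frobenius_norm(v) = 0.97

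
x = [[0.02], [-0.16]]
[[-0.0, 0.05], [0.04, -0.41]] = x @ [[-0.24, 2.56]]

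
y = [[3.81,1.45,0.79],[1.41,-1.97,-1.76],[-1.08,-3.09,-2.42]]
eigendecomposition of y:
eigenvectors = [[0.91, 0.08, -0.18], [0.30, -0.63, 0.61], [-0.3, 0.77, 0.77]]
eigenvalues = [4.03, -0.0, -4.61]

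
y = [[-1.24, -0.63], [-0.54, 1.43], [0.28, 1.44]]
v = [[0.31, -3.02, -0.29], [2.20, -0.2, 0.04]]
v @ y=[[1.17, -4.93], [-2.61, -1.61]]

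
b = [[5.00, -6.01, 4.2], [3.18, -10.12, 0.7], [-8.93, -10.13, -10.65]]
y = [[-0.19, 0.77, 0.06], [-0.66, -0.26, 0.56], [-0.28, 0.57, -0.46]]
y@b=[[0.96, -7.26, -0.9],[-9.13, 0.92, -8.92],[4.52, 0.57, 4.12]]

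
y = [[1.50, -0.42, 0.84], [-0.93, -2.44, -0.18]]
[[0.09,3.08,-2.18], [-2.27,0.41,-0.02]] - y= [[-1.41, 3.50, -3.02], [-1.34, 2.85, 0.16]]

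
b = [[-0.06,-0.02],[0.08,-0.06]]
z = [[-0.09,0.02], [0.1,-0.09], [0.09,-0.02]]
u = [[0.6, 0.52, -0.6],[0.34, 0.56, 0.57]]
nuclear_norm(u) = 1.86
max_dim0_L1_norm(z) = 0.28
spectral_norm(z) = 0.18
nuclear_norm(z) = 0.23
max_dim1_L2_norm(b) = 0.1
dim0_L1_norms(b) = [0.14, 0.08]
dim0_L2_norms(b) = [0.1, 0.06]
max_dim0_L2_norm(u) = 0.83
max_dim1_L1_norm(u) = 1.72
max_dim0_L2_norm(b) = 0.1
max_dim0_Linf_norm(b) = 0.08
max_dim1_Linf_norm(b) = 0.08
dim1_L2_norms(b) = [0.06, 0.1]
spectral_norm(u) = 1.03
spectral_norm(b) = 0.11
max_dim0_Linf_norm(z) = 0.1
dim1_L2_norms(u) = [1.0, 0.87]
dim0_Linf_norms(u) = [0.6, 0.56, 0.6]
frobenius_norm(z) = 0.19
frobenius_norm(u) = 1.32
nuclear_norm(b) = 0.16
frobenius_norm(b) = 0.12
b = u @ z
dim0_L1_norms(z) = [0.28, 0.13]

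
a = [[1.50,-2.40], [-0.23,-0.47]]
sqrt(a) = [[(1.19+0.09j), -1.29+0.82j], [-0.12+0.08j, 0.13+0.76j]]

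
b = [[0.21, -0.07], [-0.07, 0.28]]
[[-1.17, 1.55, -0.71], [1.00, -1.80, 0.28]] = b @ [[-4.80,5.74,-3.3], [2.38,-4.99,0.18]]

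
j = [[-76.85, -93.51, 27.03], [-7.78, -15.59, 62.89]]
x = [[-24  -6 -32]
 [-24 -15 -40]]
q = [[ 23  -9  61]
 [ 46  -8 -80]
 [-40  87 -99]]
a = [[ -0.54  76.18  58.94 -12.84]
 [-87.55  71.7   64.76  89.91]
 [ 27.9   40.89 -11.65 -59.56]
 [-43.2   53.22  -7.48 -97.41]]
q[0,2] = 61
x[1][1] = -15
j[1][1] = -15.59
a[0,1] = 76.18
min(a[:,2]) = -11.65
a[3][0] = -43.2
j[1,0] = -7.78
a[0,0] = -0.54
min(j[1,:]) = -15.59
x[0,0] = -24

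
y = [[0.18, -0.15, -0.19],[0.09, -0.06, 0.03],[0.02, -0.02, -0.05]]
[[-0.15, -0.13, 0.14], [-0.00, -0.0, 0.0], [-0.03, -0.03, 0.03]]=y@[[-1.04, -0.91, 0.96],  [-1.17, -1.02, 1.08],  [0.74, 0.65, -0.69]]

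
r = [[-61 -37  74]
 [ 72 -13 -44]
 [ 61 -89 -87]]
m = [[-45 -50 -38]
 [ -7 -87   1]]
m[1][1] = -87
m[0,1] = -50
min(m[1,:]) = -87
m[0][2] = -38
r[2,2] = -87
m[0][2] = -38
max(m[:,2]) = 1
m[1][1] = -87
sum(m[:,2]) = -37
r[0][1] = -37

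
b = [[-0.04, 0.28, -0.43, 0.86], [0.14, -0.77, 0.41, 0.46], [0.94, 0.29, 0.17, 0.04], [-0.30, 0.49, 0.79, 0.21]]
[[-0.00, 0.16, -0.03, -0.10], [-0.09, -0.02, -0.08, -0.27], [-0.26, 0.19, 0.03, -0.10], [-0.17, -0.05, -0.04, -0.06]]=b @ [[-0.21, 0.18, 0.03, -0.11], [-0.09, 0.09, 0.04, 0.12], [-0.21, -0.08, -0.04, -0.13], [-0.09, 0.12, -0.07, -0.23]]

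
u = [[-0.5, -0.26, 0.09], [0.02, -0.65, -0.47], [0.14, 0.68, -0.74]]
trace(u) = -1.89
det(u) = -0.38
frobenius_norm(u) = 1.41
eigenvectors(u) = [[0.98+0.00j, (-0.27+0.02j), -0.27-0.02j], [(-0.16+0j), 0.08+0.61j, (0.08-0.61j)], [(0.11+0j), (0.74+0j), (0.74-0j)]]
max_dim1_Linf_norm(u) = 0.74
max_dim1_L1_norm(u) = 1.56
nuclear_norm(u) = 2.32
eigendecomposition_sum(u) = [[(-0.43+0j), 0.02-0.00j, (-0.16+0j)], [(0.07-0j), -0.00+0.00j, 0.03-0.00j], [-0.05+0.00j, -0j, (-0.02+0j)]] + [[-0.04-0.01j, -0.14-0.15j, (0.12-0.1j)], [(-0.02+0.08j), -0.32+0.33j, -0.25-0.27j], [0.09+0.04j, (0.34+0.43j), -0.36+0.25j]] + [[-0.04+0.01j, (-0.14+0.15j), 0.12+0.10j], [-0.02-0.08j, (-0.32-0.33j), -0.25+0.27j], [(0.09-0.04j), (0.34-0.43j), -0.36-0.25j]]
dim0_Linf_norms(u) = [0.5, 0.68, 0.74]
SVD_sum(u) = [[-0.11, -0.31, 0.21], [-0.07, -0.2, 0.14], [0.27, 0.78, -0.53]] + [[0.00, -0.04, -0.05], [0.02, -0.43, -0.62], [0.01, -0.13, -0.18]] + [[-0.39, 0.09, -0.07], [0.07, -0.02, 0.01], [-0.14, 0.03, -0.03]]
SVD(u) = [[-0.36, 0.08, -0.93], [-0.23, 0.96, 0.17], [0.9, 0.28, -0.33]] @ diag([1.0859757913134631, 0.791749607890625, 0.43919146062524933]) @ [[0.28, 0.79, -0.54],[0.02, -0.57, -0.82],[0.96, -0.22, 0.18]]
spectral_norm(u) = 1.09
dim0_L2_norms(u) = [0.52, 0.98, 0.88]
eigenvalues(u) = [(-0.45+0j), (-0.72+0.57j), (-0.72-0.57j)]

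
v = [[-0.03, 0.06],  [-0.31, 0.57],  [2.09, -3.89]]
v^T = [[-0.03,-0.31,2.09], [0.06,0.57,-3.89]]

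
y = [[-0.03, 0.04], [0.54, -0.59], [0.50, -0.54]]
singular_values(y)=[1.09, 0.01]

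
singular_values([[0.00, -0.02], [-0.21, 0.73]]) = [0.76, 0.01]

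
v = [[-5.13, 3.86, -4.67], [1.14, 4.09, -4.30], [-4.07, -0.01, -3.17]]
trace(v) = -4.21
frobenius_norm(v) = 11.23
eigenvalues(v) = [-8.18, -1.56, 5.53]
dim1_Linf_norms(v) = [5.13, 4.3, 4.07]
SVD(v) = [[-0.79, 0.18, -0.59], [-0.44, -0.84, 0.32], [-0.44, 0.51, 0.74]] @ diag([9.977335884151353, 4.957335752431867, 1.4263908624519925]) @ [[0.53, -0.48, 0.7], [-0.8, -0.55, 0.23], [0.27, -0.68, -0.68]]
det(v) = 70.55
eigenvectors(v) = [[0.77, -0.29, 0.41], [0.15, 0.62, 0.89], [0.62, 0.73, -0.19]]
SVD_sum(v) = [[-4.18, 3.78, -5.45], [-2.32, 2.10, -3.03], [-2.33, 2.11, -3.04]] + [[-0.72,-0.5,0.21], [3.34,2.30,-0.96], [-2.03,-1.4,0.58]] + [[-0.23, 0.57, 0.57], [0.13, -0.31, -0.31], [0.29, -0.72, -0.72]]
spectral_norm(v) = 9.98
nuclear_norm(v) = 16.36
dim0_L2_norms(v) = [6.65, 5.62, 7.1]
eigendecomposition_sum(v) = [[-5.54, 1.74, -3.67], [-1.06, 0.33, -0.7], [-4.50, 1.41, -2.98]] + [[-0.30,0.21,0.32], [0.64,-0.44,-0.69], [0.76,-0.52,-0.82]] + [[0.71,1.91,-1.33], [1.56,4.2,-2.91], [-0.33,-0.90,0.62]]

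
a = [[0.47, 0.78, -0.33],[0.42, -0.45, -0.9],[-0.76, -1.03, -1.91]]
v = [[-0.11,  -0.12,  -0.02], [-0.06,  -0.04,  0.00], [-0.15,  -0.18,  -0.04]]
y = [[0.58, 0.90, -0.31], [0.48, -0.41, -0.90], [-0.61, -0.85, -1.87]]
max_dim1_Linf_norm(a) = 1.91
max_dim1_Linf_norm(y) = 1.87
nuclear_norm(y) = 4.04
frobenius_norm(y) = 2.65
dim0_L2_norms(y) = [0.97, 1.3, 2.1]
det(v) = 0.00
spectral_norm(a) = 2.46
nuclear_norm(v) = 0.32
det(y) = 1.51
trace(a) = -1.89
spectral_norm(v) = 0.30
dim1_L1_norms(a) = [1.58, 1.77, 3.7]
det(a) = 1.38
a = v + y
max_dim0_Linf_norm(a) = 1.91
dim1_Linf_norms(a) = [0.78, 0.9, 1.91]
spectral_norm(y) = 2.32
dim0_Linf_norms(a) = [0.76, 1.03, 1.91]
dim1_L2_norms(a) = [0.97, 1.09, 2.3]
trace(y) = -1.70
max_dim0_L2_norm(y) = 2.1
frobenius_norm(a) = 2.72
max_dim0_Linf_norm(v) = 0.18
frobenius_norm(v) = 0.30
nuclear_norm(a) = 4.04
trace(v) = -0.19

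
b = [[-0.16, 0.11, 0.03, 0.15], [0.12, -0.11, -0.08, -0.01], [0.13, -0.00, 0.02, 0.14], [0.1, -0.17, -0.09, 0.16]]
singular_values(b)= [0.35, 0.25, 0.13, 0.03]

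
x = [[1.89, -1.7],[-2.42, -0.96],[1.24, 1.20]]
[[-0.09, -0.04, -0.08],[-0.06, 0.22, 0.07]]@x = [[-0.17, 0.1],[-0.56, -0.03]]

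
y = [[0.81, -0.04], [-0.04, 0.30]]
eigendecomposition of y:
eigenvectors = [[1.00, 0.08], [-0.08, 1.00]]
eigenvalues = [0.81, 0.3]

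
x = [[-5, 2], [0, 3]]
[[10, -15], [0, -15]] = x @ [[-2, 1], [0, -5]]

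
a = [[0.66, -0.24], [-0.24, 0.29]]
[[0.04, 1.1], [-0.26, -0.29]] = a @ [[-0.38, 1.85], [-1.20, 0.52]]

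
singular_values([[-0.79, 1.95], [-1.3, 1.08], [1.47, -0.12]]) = [2.8, 1.26]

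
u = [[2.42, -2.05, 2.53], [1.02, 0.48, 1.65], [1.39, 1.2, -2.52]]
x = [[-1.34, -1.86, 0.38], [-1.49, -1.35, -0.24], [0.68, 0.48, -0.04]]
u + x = [[1.08, -3.91, 2.91],[-0.47, -0.87, 1.41],[2.07, 1.68, -2.56]]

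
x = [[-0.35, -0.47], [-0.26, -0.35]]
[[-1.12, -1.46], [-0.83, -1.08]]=x@ [[4.31, 2.39], [-0.82, 1.32]]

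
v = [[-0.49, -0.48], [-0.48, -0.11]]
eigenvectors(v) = [[-0.83,0.56], [-0.56,-0.83]]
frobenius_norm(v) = 0.84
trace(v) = -0.60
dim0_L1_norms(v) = [0.97, 0.59]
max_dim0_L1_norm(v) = 0.97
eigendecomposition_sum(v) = [[-0.56,-0.38], [-0.38,-0.26]] + [[0.07, -0.1], [-0.10, 0.15]]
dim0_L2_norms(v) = [0.69, 0.49]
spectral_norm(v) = 0.82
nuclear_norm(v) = 1.03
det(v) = -0.18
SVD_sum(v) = [[-0.56, -0.38], [-0.38, -0.26]] + [[0.07, -0.10], [-0.10, 0.15]]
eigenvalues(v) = [-0.82, 0.22]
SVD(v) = [[-0.83, -0.56], [-0.56, 0.83]] @ diag([0.816236379965612, 0.2162363799656123]) @ [[0.83, 0.56], [-0.56, 0.83]]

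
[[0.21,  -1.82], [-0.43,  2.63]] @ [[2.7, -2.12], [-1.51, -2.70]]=[[3.32, 4.47], [-5.13, -6.19]]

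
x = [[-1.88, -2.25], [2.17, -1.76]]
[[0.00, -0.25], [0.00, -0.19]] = x @ [[0.00, 0.0], [0.00, 0.11]]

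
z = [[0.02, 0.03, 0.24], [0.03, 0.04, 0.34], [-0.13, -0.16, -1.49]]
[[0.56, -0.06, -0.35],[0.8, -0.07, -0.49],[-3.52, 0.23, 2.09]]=z@[[3.15, 2.18, -0.61], [0.32, -4.25, -2.42], [2.05, 0.11, -1.09]]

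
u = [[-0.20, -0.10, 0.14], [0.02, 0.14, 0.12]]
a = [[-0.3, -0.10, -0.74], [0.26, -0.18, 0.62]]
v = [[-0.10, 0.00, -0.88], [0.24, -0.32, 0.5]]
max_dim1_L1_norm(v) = 1.06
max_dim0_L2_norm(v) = 1.01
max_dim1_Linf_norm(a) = 0.74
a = v + u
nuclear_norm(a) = 1.25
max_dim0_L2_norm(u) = 0.2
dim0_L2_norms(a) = [0.4, 0.21, 0.97]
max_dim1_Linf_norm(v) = 0.88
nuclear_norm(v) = 1.36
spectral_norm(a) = 1.04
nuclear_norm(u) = 0.45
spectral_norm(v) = 1.05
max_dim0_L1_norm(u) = 0.26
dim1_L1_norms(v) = [0.98, 1.06]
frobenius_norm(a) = 1.06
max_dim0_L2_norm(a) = 0.97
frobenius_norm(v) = 1.09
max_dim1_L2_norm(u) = 0.26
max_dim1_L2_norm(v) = 0.89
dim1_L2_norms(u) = [0.26, 0.19]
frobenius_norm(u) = 0.32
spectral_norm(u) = 0.26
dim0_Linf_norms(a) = [0.3, 0.18, 0.74]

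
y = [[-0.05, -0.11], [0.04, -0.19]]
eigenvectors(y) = [[0.92, 0.77], [0.4, 0.64]]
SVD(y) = [[0.49, 0.87], [0.87, -0.49]] @ diag([0.21977209619334165, 0.06324733776835642]) @ [[0.05, -1.00], [-1.0, -0.05]]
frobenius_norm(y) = 0.23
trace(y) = -0.24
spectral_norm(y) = 0.22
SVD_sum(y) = [[0.01, -0.11],  [0.01, -0.19]] + [[-0.06, -0.0], [0.03, 0.00]]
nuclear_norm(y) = 0.28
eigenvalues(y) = [-0.1, -0.14]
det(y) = 0.01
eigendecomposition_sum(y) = [[-0.20, 0.24],  [-0.09, 0.1]] + [[0.15, -0.35],[0.13, -0.29]]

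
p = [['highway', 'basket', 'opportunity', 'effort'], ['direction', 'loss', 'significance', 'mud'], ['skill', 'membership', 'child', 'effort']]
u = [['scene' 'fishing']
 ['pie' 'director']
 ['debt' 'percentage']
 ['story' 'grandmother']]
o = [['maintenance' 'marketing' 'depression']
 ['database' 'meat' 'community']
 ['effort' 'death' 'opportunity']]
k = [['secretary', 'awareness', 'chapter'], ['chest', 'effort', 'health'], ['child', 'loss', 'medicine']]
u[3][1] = 'grandmother'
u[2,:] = ['debt', 'percentage']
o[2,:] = ['effort', 'death', 'opportunity']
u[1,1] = 'director'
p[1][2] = 'significance'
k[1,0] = 'chest'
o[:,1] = ['marketing', 'meat', 'death']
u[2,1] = 'percentage'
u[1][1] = 'director'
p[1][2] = 'significance'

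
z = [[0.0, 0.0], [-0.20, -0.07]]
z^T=[[0.00, -0.20], [0.0, -0.07]]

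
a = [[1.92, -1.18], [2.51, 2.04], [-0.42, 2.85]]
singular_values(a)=[3.79, 3.08]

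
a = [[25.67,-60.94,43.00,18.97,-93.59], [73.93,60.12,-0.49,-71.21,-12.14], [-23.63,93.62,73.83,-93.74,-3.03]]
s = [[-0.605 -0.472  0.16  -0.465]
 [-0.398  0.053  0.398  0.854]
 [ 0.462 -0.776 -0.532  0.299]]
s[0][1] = -0.472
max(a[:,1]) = 93.62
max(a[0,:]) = 43.0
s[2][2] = -0.532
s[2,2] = -0.532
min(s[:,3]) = -0.465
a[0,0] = 25.67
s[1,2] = 0.398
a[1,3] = -71.21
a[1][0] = 73.93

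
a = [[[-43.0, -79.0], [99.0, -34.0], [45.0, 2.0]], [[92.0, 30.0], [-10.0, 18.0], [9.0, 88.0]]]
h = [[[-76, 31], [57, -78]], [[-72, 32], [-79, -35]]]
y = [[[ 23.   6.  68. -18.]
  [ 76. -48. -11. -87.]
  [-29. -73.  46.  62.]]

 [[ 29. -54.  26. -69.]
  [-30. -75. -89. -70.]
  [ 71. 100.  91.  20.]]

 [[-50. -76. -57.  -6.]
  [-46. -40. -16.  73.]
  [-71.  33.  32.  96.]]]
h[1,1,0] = -79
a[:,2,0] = [45.0, 9.0]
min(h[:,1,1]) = -78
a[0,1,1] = -34.0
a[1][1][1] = 18.0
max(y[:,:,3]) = 96.0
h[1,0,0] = -72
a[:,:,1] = [[-79.0, -34.0, 2.0], [30.0, 18.0, 88.0]]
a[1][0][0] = 92.0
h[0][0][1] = 31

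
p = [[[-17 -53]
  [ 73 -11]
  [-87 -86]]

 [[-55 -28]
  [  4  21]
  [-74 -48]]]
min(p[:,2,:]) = -87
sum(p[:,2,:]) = -295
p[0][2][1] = -86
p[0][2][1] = -86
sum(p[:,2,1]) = -134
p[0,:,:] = [[-17, -53], [73, -11], [-87, -86]]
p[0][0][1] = -53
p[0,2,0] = -87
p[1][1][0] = 4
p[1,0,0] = -55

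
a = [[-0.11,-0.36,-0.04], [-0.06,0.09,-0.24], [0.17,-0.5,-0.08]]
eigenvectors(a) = [[(0.35+0j),(-0.86+0j),(-0.86-0j)], [(-0.6+0j),-0.33+0.14j,-0.33-0.14j], [0.72+0.00j,-0.22+0.30j,-0.22-0.30j]]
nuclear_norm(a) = 1.07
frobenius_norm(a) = 0.71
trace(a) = -0.10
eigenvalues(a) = [(0.42+0j), (-0.26+0.07j), (-0.26-0.07j)]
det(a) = 0.03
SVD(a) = [[0.54, 0.23, -0.81], [-0.12, 0.97, 0.2], [0.83, -0.01, 0.56]] @ diag([0.6309445982425655, 0.2567620435110547, 0.18407109213712677]) @ [[0.14, -0.99, -0.1], [-0.33, 0.04, -0.94], [0.93, 0.16, -0.32]]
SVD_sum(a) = [[0.05, -0.34, -0.03], [-0.01, 0.07, 0.01], [0.07, -0.52, -0.05]] + [[-0.02, 0.0, -0.06],[-0.08, 0.01, -0.24],[0.00, -0.00, 0.00]] + [[-0.14, -0.02, 0.05], [0.03, 0.01, -0.01], [0.10, 0.02, -0.03]]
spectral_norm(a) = 0.63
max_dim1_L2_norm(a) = 0.53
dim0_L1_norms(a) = [0.34, 0.95, 0.36]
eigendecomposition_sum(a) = [[(0.04+0j), -0.14-0.00j, 0.07+0.00j], [-0.06+0.00j, (0.24+0j), -0.11+0.00j], [0.08+0.00j, (-0.29-0j), 0.14+0.00j]] + [[-0.07+0.19j, (-0.11-0.22j), (-0.05-0.27j)], [0.00+0.08j, -0.08-0.07j, -0.06-0.10j], [(0.05+0.07j), -0.10-0.02j, -0.11-0.05j]] + [[(-0.07-0.19j), -0.11+0.22j, -0.05+0.27j], [0.00-0.08j, (-0.08+0.07j), -0.06+0.10j], [0.05-0.07j, (-0.1+0.02j), -0.11+0.05j]]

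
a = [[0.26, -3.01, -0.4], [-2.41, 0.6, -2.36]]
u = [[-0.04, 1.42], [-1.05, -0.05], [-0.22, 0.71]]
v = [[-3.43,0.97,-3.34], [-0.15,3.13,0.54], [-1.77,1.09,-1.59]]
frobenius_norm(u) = 1.92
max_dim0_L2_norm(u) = 1.59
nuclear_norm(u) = 2.66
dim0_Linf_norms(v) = [3.43, 3.13, 3.34]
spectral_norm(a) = 3.53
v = u @ a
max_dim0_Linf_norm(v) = 3.43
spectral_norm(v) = 5.55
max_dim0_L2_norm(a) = 3.07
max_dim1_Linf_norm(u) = 1.42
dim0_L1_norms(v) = [5.35, 5.19, 5.47]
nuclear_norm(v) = 8.72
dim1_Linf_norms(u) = [1.42, 1.05, 0.71]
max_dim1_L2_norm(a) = 3.43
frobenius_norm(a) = 4.59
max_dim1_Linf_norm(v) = 3.43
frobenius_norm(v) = 6.39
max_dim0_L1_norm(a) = 3.61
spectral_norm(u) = 1.59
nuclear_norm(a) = 6.46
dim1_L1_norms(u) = [1.46, 1.1, 0.93]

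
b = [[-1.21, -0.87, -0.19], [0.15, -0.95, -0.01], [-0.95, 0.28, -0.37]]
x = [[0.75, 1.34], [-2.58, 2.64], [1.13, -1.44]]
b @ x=[[1.12, -3.64],  [2.55, -2.29],  [-1.85, -0.00]]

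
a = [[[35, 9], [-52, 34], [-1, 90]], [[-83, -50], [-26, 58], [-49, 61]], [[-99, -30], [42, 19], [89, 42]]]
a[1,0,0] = -83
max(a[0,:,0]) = 35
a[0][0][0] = 35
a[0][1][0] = -52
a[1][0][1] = -50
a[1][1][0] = -26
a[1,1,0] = -26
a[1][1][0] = -26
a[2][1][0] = 42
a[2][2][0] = 89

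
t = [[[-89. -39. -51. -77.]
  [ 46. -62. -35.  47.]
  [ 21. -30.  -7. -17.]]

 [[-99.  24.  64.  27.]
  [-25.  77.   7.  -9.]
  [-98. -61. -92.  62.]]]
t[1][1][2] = 7.0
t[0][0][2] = -51.0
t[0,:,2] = [-51.0, -35.0, -7.0]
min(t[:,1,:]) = -62.0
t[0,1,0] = 46.0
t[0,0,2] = -51.0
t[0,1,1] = -62.0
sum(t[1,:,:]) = -123.0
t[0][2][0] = 21.0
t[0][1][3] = 47.0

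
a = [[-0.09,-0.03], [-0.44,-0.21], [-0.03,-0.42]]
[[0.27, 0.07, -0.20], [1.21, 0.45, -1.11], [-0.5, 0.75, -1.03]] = a@ [[-3.43, -0.17, 1.39], [1.43, -1.77, 2.36]]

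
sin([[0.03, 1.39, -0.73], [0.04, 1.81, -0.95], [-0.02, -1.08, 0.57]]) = [[0.01,  0.39,  -0.20], [0.01,  0.50,  -0.26], [-0.0,  -0.30,  0.16]]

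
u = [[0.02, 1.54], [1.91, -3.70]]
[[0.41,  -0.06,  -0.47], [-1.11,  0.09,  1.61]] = u @[[-0.06, -0.03, 0.24], [0.27, -0.04, -0.31]]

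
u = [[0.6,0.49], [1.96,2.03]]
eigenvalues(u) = [0.1, 2.53]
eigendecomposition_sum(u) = [[0.08, -0.02], [-0.08, 0.02]] + [[0.52,0.51], [2.04,2.01]]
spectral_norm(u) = 2.92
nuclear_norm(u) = 3.01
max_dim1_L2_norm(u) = 2.82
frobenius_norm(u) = 2.93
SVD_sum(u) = [[0.54, 0.55],[1.98, 2.01]] + [[0.06,-0.06], [-0.02,0.02]]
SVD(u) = [[-0.26,  -0.96], [-0.96,  0.26]] @ diag([2.924866364876244, 0.08807239985164249]) @ [[-0.70, -0.71], [-0.71, 0.70]]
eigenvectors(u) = [[-0.7,-0.25], [0.71,-0.97]]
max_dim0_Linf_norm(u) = 2.03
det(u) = 0.26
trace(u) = 2.63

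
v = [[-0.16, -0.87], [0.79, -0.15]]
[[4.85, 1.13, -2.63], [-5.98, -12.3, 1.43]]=v @ [[-8.34, -15.28, 2.31], [-4.04, 1.51, 2.6]]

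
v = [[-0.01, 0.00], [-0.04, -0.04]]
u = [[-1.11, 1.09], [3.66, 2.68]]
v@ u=[[0.01, -0.01],  [-0.10, -0.15]]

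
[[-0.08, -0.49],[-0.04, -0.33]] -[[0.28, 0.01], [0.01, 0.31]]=[[-0.36,-0.5],[-0.05,-0.64]]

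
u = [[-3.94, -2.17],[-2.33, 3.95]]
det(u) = -20.619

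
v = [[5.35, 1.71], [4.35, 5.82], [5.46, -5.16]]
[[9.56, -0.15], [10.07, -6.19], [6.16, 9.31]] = v @ [[1.62, 0.41], [0.52, -1.37]]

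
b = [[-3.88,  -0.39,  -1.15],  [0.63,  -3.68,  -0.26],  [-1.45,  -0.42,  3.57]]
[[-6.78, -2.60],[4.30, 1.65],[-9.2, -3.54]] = b @ [[2.32, 0.89], [-0.65, -0.25], [-1.71, -0.66]]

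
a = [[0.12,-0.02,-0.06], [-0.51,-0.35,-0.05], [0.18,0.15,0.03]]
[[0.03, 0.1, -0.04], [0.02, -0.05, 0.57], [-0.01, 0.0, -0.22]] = a @ [[0.05,0.27,-0.61], [-0.07,-0.09,-0.71], [-0.33,-1.03,-0.28]]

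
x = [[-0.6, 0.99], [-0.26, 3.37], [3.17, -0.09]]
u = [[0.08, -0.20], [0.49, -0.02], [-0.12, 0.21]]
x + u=[[-0.52,0.79], [0.23,3.35], [3.05,0.12]]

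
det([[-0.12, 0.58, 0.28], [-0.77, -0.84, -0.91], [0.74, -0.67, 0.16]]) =0.089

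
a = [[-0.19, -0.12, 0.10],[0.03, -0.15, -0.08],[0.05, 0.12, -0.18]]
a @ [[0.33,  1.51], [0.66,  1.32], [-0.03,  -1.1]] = [[-0.14, -0.56], [-0.09, -0.06], [0.1, 0.43]]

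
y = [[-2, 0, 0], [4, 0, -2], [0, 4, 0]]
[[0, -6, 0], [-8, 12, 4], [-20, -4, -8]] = y@[[0, 3, 0], [-5, -1, -2], [4, 0, -2]]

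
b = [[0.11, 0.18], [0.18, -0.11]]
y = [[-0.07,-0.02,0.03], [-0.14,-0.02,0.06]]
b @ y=[[-0.03, -0.01, 0.01], [0.0, -0.0, -0.00]]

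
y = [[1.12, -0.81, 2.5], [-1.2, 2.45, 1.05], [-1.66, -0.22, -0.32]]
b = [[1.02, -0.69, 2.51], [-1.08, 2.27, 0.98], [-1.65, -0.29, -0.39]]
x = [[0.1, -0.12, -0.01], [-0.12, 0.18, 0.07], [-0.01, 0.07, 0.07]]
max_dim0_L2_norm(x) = 0.23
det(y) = 11.93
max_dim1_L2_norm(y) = 2.92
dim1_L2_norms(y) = [2.86, 2.92, 1.7]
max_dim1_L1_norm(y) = 4.7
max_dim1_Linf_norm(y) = 2.5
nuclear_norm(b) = 7.05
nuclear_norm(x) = 0.36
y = b + x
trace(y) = 3.25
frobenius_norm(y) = 4.43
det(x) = -0.00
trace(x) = 0.35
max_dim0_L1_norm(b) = 3.88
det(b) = 10.98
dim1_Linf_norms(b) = [2.51, 2.27, 1.65]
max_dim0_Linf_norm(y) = 2.5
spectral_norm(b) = 3.00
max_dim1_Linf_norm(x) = 0.18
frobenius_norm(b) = 4.25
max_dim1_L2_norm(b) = 2.8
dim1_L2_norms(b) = [2.8, 2.7, 1.72]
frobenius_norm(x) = 0.29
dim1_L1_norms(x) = [0.23, 0.37, 0.15]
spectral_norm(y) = 3.16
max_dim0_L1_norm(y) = 3.98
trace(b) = 2.90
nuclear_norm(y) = 7.30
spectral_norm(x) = 0.29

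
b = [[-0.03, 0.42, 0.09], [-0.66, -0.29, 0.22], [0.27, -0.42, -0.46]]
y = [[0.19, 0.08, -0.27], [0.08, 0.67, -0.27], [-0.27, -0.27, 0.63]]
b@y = [[0.00, 0.25, -0.05], [-0.21, -0.31, 0.40], [0.14, -0.14, -0.25]]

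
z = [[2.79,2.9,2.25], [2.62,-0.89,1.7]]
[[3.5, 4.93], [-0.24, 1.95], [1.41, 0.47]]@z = [[22.68, 5.76, 16.26], [4.44, -2.43, 2.78], [5.17, 3.67, 3.97]]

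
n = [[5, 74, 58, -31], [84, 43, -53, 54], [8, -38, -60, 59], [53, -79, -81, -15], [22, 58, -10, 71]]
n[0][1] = 74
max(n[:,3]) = 71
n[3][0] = 53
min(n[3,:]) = -81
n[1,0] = 84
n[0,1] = 74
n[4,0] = 22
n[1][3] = 54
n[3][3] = -15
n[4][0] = 22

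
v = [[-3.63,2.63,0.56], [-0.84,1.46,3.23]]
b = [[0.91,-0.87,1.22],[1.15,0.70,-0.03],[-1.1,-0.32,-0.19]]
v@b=[[-0.89, 4.82, -4.61], [-2.64, 0.72, -1.68]]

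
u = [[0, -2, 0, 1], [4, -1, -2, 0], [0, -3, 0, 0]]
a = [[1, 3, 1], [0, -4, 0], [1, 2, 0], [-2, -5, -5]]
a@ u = [[12, -8, -6, 1], [-16, 4, 8, 0], [8, -4, -4, 1], [-20, 24, 10, -2]]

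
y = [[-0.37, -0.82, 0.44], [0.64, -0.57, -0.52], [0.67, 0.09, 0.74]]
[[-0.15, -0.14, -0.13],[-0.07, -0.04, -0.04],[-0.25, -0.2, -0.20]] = y@[[-0.16,  -0.11,  -0.11],[0.14,  0.12,  0.11],[-0.21,  -0.19,  -0.18]]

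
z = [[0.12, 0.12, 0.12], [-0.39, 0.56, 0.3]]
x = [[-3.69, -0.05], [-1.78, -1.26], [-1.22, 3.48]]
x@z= [[-0.42, -0.47, -0.46], [0.28, -0.92, -0.59], [-1.5, 1.8, 0.90]]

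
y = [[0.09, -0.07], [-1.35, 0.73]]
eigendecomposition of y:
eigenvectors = [[-0.49, 0.09], [-0.87, -1.0]]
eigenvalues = [-0.03, 0.85]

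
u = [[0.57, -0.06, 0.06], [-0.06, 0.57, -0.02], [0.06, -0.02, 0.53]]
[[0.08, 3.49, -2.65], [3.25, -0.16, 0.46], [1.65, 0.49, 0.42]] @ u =[[-0.32, 2.04, -1.47], [1.89, -0.30, 0.44], [0.94, 0.17, 0.31]]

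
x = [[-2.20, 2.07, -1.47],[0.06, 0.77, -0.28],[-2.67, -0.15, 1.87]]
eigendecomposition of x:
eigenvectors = [[0.87, -0.33, 0.25], [0.02, -0.14, 0.76], [0.48, 0.93, 0.60]]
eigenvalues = [-2.96, 2.83, 0.57]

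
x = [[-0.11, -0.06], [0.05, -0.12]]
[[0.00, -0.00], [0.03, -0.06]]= x @ [[0.10, -0.20], [-0.2, 0.42]]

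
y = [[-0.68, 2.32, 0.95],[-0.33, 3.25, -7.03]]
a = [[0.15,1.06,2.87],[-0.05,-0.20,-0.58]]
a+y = [[-0.53, 3.38, 3.82], [-0.38, 3.05, -7.61]]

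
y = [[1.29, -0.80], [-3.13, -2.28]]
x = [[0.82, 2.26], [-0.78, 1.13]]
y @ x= [[1.68, 2.01], [-0.79, -9.65]]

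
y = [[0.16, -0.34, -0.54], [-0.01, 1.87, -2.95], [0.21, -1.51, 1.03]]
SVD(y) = [[0.06, -0.67, -0.74],  [0.89, -0.29, 0.34],  [-0.44, -0.68, 0.59]] @ diag([3.895914467001666, 0.9161043397191229, 0.0018178434812617023]) @ [[-0.02, 0.60, -0.80],[-0.27, 0.77, 0.58],[0.96, 0.23, 0.14]]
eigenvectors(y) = [[0.96, 0.65, -0.01], [0.23, 0.59, 0.86], [0.14, 0.48, -0.51]]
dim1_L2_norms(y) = [0.66, 3.49, 1.84]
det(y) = 0.01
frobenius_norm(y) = 4.00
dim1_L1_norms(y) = [1.04, 4.83, 2.75]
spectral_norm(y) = 3.90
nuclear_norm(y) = 4.81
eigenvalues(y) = [-0.0, -0.54, 3.6]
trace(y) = 3.06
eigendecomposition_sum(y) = [[-0.00, 0.00, 0.00], [-0.0, 0.00, 0.0], [-0.00, 0.00, 0.0]] + [[0.16, -0.33, -0.56], [0.15, -0.29, -0.50], [0.12, -0.24, -0.41]] + [[0.00, -0.01, 0.02], [-0.16, 2.16, -2.45], [0.09, -1.27, 1.44]]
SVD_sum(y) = [[-0.01, 0.14, -0.18], [-0.08, 2.08, -2.79], [0.04, -1.03, 1.39]] + [[0.17,  -0.47,  -0.36], [0.07,  -0.21,  -0.16], [0.17,  -0.48,  -0.36]] + [[-0.00, -0.00, -0.00], [0.0, 0.00, 0.0], [0.0, 0.00, 0.00]]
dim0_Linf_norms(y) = [0.21, 1.87, 2.95]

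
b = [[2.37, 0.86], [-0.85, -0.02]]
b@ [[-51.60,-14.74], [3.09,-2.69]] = [[-119.63, -37.25], [43.80, 12.58]]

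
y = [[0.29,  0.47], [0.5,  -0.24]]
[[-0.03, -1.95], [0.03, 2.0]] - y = [[-0.32, -2.42], [-0.47, 2.24]]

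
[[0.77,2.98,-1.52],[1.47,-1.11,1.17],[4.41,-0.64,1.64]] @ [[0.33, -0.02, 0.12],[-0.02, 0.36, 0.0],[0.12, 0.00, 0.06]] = [[0.01, 1.06, 0.00], [0.65, -0.43, 0.25], [1.66, -0.32, 0.63]]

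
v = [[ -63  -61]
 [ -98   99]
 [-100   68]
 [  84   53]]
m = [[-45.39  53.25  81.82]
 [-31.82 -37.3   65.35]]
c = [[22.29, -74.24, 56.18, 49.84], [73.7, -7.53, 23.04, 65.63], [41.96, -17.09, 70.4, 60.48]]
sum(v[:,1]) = 159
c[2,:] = [41.96, -17.09, 70.4, 60.48]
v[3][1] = 53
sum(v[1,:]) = 1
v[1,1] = 99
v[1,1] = 99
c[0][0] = 22.29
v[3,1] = 53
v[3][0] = 84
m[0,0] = -45.39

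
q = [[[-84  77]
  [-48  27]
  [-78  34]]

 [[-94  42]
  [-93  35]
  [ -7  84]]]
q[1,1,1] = 35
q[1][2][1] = 84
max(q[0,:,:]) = 77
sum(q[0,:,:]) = -72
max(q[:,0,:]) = 77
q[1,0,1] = 42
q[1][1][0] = -93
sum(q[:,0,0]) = -178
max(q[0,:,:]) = 77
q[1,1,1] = 35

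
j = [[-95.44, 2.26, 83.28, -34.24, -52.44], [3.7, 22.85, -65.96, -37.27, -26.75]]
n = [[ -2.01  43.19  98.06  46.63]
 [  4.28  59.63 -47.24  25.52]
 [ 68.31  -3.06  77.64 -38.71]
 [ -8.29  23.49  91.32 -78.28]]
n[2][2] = 77.64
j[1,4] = -26.75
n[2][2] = 77.64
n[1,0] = 4.28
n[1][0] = 4.28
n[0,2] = 98.06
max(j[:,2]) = 83.28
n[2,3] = -38.71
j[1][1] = 22.85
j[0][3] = -34.24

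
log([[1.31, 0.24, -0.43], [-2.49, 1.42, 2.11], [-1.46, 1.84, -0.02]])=[[(0.23-0.03j), (-0.02-0.32j), 0.00+0.49j], [(-1.25+0.08j), 0.70+0.86j, (0.48-1.31j)], [-0.83-0.14j, (0.25-1.51j), 0.63+2.31j]]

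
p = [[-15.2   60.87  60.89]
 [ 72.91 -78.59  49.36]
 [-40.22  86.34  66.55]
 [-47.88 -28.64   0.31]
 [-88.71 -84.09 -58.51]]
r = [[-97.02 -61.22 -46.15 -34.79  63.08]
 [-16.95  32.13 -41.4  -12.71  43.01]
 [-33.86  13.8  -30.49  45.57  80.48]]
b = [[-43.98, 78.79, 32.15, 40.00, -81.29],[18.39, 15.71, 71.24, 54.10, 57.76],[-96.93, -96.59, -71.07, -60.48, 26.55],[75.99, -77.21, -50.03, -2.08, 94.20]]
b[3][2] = -50.03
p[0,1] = 60.87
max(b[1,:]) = 71.24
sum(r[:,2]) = -118.03999999999999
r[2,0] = -33.86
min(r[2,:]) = -33.86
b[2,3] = -60.48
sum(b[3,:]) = 40.870000000000005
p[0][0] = -15.2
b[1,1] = 15.71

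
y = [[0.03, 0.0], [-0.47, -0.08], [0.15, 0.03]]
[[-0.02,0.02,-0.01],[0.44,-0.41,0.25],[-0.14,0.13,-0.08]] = y @ [[-0.73,0.79,-0.49], [-1.18,0.5,-0.22]]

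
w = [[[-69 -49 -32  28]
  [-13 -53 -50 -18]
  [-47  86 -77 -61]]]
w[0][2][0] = -47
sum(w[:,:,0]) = -129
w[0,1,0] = -13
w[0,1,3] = -18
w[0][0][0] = -69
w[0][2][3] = -61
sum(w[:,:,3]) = -51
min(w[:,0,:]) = -69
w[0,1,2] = -50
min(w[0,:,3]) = -61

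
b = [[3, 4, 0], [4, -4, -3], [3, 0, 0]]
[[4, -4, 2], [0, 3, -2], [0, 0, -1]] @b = [[2, 32, 12], [6, -12, -9], [-3, 0, 0]]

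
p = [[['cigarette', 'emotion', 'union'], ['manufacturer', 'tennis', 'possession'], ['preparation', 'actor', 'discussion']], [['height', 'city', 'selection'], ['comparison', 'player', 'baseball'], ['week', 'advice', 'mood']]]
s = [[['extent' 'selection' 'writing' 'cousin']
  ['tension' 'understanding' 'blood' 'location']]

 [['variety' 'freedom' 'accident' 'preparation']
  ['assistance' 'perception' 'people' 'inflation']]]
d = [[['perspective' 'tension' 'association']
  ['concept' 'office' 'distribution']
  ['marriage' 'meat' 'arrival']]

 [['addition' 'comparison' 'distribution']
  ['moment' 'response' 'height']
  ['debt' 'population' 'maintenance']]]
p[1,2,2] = 'mood'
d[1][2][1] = 'population'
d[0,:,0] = ['perspective', 'concept', 'marriage']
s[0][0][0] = 'extent'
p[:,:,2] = [['union', 'possession', 'discussion'], ['selection', 'baseball', 'mood']]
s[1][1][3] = 'inflation'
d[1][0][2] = 'distribution'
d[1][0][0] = 'addition'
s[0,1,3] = 'location'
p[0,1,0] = 'manufacturer'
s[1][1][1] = 'perception'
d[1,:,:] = [['addition', 'comparison', 'distribution'], ['moment', 'response', 'height'], ['debt', 'population', 'maintenance']]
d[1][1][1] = 'response'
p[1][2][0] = 'week'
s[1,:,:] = [['variety', 'freedom', 'accident', 'preparation'], ['assistance', 'perception', 'people', 'inflation']]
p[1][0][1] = 'city'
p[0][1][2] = 'possession'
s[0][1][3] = 'location'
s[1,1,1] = 'perception'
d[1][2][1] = 'population'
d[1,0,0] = 'addition'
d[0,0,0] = 'perspective'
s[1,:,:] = [['variety', 'freedom', 'accident', 'preparation'], ['assistance', 'perception', 'people', 'inflation']]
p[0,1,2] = 'possession'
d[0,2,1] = 'meat'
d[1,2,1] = 'population'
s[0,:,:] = [['extent', 'selection', 'writing', 'cousin'], ['tension', 'understanding', 'blood', 'location']]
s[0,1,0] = 'tension'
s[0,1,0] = 'tension'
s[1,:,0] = ['variety', 'assistance']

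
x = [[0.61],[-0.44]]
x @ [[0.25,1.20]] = [[0.15, 0.73],[-0.11, -0.53]]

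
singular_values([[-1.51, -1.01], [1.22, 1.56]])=[2.65, 0.42]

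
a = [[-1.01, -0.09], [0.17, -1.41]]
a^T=[[-1.01, 0.17], [-0.09, -1.41]]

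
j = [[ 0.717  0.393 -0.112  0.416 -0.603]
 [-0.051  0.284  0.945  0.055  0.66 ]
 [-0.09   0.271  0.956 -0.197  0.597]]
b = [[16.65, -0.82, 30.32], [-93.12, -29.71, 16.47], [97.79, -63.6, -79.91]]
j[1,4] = 0.66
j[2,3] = -0.197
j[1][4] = 0.66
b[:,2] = [30.32, 16.47, -79.91]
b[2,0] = 97.79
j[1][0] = -0.051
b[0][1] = -0.82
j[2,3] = -0.197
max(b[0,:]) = 30.32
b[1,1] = -29.71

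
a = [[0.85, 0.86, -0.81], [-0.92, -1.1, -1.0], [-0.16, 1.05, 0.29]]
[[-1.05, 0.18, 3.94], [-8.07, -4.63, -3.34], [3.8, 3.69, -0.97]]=a @ [[0.76,  -0.64,  4.31],  [2.44,  2.83,  -0.13],  [4.69,  2.11,  -0.48]]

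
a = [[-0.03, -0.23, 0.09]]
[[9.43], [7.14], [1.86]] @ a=[[-0.28, -2.17, 0.85],[-0.21, -1.64, 0.64],[-0.06, -0.43, 0.17]]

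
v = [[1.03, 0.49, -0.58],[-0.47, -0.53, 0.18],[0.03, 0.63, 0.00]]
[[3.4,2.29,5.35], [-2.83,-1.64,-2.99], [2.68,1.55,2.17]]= v@[[1.26, 0.01, 0.22], [4.19, 2.46, 3.43], [-0.09, -1.85, -5.93]]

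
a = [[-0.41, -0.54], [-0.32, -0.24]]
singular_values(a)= [0.78, 0.1]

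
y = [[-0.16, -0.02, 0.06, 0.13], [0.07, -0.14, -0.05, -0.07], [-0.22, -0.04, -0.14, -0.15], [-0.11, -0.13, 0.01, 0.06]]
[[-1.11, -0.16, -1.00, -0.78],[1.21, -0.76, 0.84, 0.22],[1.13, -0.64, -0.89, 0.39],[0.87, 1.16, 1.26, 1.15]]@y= [[0.47, 0.19, 0.07, -0.03],[-0.46, 0.02, -0.00, 0.10],[-0.07, 0.05, 0.23, 0.35],[-0.46, -0.38, -0.17, -0.09]]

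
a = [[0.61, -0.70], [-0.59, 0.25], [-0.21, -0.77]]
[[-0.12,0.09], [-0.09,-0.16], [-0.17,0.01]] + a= [[0.49, -0.61], [-0.68, 0.09], [-0.38, -0.76]]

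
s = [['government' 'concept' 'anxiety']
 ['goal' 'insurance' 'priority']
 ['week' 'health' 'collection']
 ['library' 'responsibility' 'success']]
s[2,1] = 'health'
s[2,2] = 'collection'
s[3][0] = 'library'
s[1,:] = ['goal', 'insurance', 'priority']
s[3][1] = 'responsibility'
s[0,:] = ['government', 'concept', 'anxiety']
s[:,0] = ['government', 'goal', 'week', 'library']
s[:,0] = ['government', 'goal', 'week', 'library']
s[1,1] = 'insurance'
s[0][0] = 'government'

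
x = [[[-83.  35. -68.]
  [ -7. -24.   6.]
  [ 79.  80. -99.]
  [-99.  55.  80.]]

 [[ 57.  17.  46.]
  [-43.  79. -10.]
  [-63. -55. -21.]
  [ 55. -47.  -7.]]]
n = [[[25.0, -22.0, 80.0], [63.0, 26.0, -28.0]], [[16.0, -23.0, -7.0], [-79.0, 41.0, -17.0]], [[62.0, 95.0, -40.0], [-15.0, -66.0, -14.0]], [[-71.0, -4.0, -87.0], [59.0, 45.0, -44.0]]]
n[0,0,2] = 80.0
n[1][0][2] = -7.0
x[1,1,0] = -43.0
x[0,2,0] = 79.0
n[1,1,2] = -17.0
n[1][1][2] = -17.0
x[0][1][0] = -7.0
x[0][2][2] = -99.0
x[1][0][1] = 17.0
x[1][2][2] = -21.0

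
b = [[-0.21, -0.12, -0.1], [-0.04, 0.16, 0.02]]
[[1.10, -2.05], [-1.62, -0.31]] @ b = [[-0.15, -0.46, -0.15],[0.35, 0.14, 0.16]]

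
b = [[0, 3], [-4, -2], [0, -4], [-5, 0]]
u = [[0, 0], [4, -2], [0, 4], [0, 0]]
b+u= [[0, 3], [0, -4], [0, 0], [-5, 0]]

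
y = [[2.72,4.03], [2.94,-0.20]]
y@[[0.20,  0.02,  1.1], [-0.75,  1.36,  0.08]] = [[-2.48, 5.54, 3.31], [0.74, -0.21, 3.22]]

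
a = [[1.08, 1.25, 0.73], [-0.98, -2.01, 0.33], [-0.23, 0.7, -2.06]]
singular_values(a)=[2.82, 2.27, 0.12]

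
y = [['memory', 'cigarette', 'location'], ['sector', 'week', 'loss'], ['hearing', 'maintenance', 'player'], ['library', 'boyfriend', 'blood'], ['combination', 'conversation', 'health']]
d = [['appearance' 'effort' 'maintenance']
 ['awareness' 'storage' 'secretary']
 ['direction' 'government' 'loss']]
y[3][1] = 'boyfriend'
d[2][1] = 'government'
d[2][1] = 'government'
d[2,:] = ['direction', 'government', 'loss']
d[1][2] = 'secretary'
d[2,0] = 'direction'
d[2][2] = 'loss'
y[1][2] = 'loss'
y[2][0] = 'hearing'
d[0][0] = 'appearance'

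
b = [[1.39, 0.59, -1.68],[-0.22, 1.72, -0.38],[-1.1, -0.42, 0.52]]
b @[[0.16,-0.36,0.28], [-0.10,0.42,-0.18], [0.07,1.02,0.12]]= [[0.05, -1.97, 0.08], [-0.23, 0.41, -0.42], [-0.10, 0.75, -0.17]]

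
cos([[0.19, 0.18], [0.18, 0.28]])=[[0.97, -0.04], [-0.04, 0.95]]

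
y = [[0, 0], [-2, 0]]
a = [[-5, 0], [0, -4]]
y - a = [[5, 0], [-2, 4]]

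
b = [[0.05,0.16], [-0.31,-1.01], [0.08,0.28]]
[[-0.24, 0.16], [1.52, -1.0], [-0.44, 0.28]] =b @ [[2.58, -0.77], [-2.30, 1.23]]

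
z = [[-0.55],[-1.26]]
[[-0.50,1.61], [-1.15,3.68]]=z @ [[0.91,-2.92]]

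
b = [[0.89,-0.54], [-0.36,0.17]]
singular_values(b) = [1.11, 0.04]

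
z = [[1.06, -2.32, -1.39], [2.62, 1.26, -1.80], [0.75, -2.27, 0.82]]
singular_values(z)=[3.6, 3.5, 1.15]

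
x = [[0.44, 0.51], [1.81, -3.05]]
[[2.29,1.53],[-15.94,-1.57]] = x@[[-0.5, 1.71], [4.93, 1.53]]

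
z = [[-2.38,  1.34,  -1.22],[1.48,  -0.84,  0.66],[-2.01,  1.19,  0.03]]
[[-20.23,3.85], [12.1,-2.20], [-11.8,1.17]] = z @ [[1.79, -1.83], [-7.03, -2.06], [5.37, -1.85]]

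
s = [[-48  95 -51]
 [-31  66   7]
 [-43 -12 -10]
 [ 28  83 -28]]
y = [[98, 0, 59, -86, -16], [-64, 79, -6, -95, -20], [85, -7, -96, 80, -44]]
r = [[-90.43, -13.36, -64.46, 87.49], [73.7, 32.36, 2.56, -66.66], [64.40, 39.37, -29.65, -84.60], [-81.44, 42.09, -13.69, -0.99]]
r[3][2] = -13.69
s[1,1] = 66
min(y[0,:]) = -86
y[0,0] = 98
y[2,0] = 85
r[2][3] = -84.6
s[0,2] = -51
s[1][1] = 66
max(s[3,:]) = 83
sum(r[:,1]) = 100.46000000000001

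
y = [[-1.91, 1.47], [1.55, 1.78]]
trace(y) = -0.13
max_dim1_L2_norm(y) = 2.41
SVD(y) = [[-0.81, 0.58], [0.58, 0.81]] @ diag([2.46046199388631, 2.307818618661572]) @ [[1.0, -0.07], [0.07, 1.00]]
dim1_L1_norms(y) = [3.38, 3.33]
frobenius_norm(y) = 3.37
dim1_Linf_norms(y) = [1.91, 1.78]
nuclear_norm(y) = 4.77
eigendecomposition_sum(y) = [[-2.17, 0.76], [0.80, -0.28]] + [[0.26, 0.71],[0.75, 2.06]]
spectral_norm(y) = 2.46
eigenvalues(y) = [-2.45, 2.32]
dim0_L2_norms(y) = [2.46, 2.31]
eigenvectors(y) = [[-0.94, -0.33], [0.34, -0.94]]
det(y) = -5.68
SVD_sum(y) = [[-2.0, 0.13], [1.42, -0.10]] + [[0.09, 1.34], [0.13, 1.88]]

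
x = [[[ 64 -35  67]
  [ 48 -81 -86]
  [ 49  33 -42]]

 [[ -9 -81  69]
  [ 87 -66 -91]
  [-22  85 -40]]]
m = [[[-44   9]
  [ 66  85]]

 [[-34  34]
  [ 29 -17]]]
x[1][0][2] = 69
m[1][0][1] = 34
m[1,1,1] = -17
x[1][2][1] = 85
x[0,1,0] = 48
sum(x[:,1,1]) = -147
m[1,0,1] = 34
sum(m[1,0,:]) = 0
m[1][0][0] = -34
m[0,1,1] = 85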